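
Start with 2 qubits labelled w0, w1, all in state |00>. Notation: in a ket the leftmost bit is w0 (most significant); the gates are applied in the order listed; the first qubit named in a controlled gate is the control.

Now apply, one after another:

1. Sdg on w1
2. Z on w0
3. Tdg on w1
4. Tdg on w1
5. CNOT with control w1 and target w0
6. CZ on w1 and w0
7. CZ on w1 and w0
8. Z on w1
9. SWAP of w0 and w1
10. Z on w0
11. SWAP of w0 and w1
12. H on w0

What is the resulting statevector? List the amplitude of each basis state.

The final amplitudes are sqrt(2)/2 on |00>, 0 on |01>, sqrt(2)/2 on |10>, 0 on |11>. Key observation: steps 6-7 multiply out to the identity, so the circuit reduces to the remaining gates.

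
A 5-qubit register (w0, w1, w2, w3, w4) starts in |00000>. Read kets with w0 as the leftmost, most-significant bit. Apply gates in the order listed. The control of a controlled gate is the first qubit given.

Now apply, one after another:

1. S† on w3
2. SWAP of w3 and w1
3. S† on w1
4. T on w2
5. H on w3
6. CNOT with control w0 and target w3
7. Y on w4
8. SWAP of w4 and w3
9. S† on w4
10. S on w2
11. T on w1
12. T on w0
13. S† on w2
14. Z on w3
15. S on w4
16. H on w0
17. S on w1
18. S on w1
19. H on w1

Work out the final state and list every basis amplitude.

The final amplitudes are -sqrt(2)*I/4 on |00010>, -sqrt(2)*I/4 on |00011>, -sqrt(2)*I/4 on |01010>, -sqrt(2)*I/4 on |01011>, -sqrt(2)*I/4 on |10010>, -sqrt(2)*I/4 on |10011>, -sqrt(2)*I/4 on |11010>, -sqrt(2)*I/4 on |11011>, and 0 on every other basis state.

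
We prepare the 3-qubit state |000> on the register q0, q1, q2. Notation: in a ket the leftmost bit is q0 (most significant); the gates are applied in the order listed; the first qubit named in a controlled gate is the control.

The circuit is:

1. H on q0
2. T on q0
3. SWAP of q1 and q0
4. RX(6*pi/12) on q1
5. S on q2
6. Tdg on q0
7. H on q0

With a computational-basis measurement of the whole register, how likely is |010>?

A full measurement returns |010> with probability 1/4 - sqrt(2)/8.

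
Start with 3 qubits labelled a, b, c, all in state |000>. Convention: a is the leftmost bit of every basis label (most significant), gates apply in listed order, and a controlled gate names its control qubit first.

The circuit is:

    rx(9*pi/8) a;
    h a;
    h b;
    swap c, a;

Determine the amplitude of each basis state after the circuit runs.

The resulting statevector has amplitude -sin(pi/16)/2 - I*cos(pi/16)/2 on |000>, -sin(pi/16)/2 + I*cos(pi/16)/2 on |001>, -sin(pi/16)/2 - I*cos(pi/16)/2 on |010>, -sin(pi/16)/2 + I*cos(pi/16)/2 on |011>, 0 on |100>, 0 on |101>, 0 on |110>, 0 on |111>.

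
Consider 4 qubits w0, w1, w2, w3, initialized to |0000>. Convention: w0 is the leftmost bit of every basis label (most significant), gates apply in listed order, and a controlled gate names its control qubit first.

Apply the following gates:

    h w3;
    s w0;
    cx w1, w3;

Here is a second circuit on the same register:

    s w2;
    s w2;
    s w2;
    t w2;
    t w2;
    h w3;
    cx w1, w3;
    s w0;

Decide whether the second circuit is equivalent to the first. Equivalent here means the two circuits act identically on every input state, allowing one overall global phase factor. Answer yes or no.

Yes, they are equivalent — the unitaries differ by at most a global phase.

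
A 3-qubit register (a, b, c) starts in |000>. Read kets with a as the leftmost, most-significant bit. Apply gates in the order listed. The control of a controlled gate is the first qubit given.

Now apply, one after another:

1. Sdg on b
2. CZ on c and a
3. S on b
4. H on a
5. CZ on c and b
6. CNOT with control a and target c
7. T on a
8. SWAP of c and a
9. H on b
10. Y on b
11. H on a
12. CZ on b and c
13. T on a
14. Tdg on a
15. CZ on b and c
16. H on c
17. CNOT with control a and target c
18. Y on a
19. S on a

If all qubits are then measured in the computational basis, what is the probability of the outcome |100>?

Outcome |100> occurs with probability sqrt(2)/16 + 1/8. Key observation: steps 12-15 multiply out to the identity, so the circuit reduces to the remaining gates.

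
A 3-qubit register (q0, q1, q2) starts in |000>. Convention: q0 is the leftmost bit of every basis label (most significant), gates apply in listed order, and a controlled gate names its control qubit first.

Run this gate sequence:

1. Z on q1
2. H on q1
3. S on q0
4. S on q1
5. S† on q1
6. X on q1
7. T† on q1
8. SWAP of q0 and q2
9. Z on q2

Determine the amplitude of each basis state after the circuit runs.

The resulting statevector has amplitude sqrt(2)/2 on |000>, -sqrt(2)*exp(3*I*pi/4)/2 on |010>, and 0 on every other basis state. Key observation: the block from step 4 through step 5 cancels to the identity and can be dropped.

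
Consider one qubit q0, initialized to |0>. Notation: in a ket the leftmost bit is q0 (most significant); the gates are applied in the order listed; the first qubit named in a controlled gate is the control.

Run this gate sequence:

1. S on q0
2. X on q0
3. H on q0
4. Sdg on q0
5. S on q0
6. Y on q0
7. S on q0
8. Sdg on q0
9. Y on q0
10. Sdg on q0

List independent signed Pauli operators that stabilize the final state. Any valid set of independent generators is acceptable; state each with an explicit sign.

The final state is stabilized by the group generated by +Y; other independent generating sets are equally valid. Key observation: gates 5-10 undo each other exactly, leaving only the rest of the circuit to track.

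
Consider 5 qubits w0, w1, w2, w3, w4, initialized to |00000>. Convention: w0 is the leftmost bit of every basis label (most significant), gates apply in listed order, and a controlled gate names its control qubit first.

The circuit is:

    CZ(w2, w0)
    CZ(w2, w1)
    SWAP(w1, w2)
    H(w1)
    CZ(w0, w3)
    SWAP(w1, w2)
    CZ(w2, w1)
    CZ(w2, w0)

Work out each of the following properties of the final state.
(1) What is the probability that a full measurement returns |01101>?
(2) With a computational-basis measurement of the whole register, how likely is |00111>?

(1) A full measurement returns |01101> with probability 0.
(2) A full measurement returns |00111> with probability 0.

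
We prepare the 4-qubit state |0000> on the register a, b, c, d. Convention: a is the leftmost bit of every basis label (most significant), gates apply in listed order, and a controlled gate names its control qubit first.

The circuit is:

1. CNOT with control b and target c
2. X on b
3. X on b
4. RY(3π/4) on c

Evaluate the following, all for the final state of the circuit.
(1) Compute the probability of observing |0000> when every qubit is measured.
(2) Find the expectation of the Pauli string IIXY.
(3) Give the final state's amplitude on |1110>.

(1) Outcome |0000> occurs with probability 1/2 - sqrt(2)/4. Key observation: the block from step 2 through step 3 cancels to the identity and can be dropped.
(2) The observable IIXY averages to 0.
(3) The amplitude on |1110> is 0.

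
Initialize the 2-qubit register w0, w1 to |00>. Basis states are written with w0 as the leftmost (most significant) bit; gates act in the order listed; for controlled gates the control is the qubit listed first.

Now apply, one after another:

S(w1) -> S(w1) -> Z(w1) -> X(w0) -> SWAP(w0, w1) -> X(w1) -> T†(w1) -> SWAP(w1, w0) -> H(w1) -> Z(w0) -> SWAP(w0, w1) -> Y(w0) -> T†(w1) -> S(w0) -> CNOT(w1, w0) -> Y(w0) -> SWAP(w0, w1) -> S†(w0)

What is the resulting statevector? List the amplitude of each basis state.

The final amplitudes are sqrt(2)*I/2 on |00>, sqrt(2)/2 on |01>, 0 on |10>, 0 on |11>.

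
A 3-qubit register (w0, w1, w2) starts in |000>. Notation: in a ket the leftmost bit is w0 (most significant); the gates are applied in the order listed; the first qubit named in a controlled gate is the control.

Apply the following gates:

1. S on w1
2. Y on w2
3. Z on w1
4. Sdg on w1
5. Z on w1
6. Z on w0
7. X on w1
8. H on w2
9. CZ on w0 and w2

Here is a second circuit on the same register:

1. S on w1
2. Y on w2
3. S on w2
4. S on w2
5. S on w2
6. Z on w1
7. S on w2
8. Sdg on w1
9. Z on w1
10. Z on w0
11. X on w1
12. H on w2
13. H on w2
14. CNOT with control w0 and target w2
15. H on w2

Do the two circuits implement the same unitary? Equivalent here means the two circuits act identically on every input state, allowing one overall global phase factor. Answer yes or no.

Yes — the two circuits implement the same unitary up to a global phase.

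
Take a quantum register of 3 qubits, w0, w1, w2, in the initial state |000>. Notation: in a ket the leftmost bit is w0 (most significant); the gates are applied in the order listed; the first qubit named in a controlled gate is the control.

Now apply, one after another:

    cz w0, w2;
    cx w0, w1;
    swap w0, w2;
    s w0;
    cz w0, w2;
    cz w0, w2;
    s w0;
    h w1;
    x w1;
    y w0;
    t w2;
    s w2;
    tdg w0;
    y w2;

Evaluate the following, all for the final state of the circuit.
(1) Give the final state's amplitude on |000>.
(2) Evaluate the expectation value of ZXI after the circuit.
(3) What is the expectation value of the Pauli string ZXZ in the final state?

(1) The final state's coefficient on |000> equals 0.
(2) In the final state, ZXI has expectation -1.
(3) The expectation value of ZXZ is 1.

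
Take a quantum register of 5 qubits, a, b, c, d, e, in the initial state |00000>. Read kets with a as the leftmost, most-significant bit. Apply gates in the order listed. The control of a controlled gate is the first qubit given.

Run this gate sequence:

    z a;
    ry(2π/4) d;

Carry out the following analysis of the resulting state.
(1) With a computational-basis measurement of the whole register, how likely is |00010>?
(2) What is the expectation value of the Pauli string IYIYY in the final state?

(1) A full measurement returns |00010> with probability 1/2.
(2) In the final state, IYIYY has expectation 0.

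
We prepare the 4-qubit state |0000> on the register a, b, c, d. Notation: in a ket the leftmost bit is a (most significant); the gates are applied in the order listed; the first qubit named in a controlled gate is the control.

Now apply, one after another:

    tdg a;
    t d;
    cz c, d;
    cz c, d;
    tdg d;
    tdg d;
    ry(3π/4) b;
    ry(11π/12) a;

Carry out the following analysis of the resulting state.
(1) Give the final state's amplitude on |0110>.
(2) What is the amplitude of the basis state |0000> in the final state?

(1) The amplitude on |0110> is 0. Key observation: steps 2-5 multiply out to the identity, so the circuit reduces to the remaining gates.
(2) The amplitude on |0000> is -sqrt(3)/4 + sqrt(2)/8 + sqrt(6)/8.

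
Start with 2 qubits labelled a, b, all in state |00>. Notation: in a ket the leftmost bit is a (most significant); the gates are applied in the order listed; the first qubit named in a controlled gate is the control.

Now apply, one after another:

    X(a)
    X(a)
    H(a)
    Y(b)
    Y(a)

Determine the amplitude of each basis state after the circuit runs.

After the circuit, the state carries amplitude 0 on |00>, sqrt(2)/2 on |01>, 0 on |10>, -sqrt(2)/2 on |11>. Key observation: gates 1-2 undo each other exactly, leaving only the rest of the circuit to track.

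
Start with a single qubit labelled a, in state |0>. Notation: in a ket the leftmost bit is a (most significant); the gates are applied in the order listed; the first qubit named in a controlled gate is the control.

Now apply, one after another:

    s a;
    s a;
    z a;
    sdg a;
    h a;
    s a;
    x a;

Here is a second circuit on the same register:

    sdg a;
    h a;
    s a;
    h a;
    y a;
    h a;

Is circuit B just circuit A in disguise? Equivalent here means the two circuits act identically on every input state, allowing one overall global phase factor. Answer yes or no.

No: there is an input state on which the two circuits produce genuinely different outputs (not merely differing by a phase).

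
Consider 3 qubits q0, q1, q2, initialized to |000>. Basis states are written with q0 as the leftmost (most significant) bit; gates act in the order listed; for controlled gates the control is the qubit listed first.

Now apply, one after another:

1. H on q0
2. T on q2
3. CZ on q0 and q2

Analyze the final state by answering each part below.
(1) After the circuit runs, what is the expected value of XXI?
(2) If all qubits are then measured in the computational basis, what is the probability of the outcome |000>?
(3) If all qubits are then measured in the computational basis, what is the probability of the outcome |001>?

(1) The expectation value of XXI is 0.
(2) Outcome |000> occurs with probability 1/2.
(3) A full measurement returns |001> with probability 0.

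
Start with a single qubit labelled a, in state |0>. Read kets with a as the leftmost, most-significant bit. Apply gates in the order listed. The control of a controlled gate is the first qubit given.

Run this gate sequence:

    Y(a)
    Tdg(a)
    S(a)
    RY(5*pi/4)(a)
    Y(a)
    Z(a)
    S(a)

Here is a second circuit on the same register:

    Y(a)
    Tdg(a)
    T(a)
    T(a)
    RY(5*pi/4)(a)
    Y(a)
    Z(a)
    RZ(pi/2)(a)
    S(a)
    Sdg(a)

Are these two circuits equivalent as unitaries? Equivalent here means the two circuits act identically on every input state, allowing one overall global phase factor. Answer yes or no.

Yes, they are equivalent — the unitaries differ by at most a global phase.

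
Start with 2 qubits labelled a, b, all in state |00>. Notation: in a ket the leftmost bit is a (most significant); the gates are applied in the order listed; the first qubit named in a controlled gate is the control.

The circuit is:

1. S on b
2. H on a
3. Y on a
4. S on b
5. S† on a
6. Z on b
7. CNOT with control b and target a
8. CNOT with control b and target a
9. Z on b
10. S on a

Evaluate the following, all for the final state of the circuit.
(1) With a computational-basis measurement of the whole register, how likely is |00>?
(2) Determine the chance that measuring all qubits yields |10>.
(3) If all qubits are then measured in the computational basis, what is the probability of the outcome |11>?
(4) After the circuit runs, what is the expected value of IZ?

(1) Outcome |00> occurs with probability 1/2.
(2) The probability of measuring |10> is 1/2.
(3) Outcome |11> occurs with probability 0.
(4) In the final state, IZ has expectation 1.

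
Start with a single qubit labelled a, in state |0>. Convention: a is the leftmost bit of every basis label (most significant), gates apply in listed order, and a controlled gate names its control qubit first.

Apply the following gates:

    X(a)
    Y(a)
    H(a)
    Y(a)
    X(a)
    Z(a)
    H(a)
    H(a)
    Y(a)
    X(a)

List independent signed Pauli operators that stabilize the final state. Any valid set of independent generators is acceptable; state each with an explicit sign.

One valid set of independent stabilizer generators is -X (any independent generating set of the same group is equally correct).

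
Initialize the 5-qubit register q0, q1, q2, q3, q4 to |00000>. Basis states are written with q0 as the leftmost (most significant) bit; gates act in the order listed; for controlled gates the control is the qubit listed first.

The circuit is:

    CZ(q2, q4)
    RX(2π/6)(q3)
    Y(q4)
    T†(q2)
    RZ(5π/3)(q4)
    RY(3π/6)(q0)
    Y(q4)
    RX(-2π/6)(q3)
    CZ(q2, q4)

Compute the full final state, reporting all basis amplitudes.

The final amplitudes are sqrt(2)*exp(5*I*pi/6)/2 on |00000>, sqrt(2)*exp(5*I*pi/6)/2 on |10000>, and 0 on every other basis state.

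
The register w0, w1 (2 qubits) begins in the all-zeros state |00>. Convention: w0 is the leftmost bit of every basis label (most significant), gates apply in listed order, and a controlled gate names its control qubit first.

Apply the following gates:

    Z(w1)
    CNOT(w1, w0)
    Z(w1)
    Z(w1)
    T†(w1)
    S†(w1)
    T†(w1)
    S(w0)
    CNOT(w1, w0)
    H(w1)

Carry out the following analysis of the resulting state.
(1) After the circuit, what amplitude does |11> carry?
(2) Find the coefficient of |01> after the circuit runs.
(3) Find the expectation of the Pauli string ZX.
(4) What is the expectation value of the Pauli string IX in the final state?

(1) |11> carries amplitude 0 in the final state.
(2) The final state's coefficient on |01> equals sqrt(2)/2.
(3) The observable ZX averages to 1.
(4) In the final state, IX has expectation 1.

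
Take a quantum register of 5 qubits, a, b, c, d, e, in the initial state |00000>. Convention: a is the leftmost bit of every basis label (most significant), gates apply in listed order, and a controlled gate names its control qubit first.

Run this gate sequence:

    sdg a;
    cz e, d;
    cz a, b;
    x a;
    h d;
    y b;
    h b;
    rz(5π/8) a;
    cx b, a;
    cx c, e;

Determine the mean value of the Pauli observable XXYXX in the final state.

In the final state, XXYXX has expectation 0.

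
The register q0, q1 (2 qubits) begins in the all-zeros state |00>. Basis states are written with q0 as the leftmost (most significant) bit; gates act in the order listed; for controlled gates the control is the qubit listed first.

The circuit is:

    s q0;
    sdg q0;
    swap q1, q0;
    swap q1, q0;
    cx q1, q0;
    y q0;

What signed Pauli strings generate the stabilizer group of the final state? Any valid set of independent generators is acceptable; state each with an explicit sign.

One valid set of independent stabilizer generators is -ZI, +IZ (any independent generating set of the same group is equally correct).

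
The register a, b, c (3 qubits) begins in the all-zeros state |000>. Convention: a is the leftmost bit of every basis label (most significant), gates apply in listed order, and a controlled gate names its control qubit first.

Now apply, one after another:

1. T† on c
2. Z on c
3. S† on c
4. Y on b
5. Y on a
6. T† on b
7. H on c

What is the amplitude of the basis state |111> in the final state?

The amplitude on |111> is sqrt(2)*exp(3*I*pi/4)/2.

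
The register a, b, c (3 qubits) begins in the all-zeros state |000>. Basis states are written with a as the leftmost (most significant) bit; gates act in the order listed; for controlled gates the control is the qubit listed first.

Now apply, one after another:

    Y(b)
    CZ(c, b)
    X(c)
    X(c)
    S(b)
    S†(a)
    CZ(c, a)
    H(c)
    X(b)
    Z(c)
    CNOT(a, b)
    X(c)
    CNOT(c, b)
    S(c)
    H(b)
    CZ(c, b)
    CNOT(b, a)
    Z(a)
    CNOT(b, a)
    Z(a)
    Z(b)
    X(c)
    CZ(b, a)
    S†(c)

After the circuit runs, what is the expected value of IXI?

The expectation value of IXI is 1.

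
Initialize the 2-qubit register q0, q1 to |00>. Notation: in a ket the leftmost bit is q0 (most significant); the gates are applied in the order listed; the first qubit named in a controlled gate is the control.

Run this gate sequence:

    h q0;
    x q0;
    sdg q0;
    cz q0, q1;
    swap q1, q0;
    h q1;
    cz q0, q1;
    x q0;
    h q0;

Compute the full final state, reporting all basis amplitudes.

The final amplitudes are sqrt(2)*(1 - I)/4 on |00>, sqrt(2)*(1 + I)/4 on |01>, sqrt(2)*(-1 + I)/4 on |10>, sqrt(2)*(-1 - I)/4 on |11>.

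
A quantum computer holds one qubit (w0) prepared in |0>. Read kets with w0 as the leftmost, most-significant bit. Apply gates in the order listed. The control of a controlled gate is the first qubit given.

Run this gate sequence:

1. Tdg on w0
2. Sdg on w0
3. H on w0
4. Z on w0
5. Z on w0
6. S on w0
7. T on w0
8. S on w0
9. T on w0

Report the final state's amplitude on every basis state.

The final amplitudes are sqrt(2)/2 on |0>, -sqrt(2)*I/2 on |1>.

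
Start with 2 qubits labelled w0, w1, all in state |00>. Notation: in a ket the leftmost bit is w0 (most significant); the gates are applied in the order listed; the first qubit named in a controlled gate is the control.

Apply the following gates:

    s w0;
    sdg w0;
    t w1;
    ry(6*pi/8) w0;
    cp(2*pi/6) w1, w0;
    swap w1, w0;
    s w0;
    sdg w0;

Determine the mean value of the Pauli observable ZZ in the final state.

The expectation value of ZZ is -sqrt(2)/2.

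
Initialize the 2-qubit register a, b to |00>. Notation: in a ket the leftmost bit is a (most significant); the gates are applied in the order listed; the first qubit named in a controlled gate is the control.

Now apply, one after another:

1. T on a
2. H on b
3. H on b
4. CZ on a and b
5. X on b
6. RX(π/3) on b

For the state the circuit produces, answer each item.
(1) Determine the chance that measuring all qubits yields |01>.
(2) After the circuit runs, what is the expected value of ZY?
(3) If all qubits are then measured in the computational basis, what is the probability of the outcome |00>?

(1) Outcome |01> occurs with probability 3/4.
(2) In the final state, ZY has expectation sqrt(3)/2.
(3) A full measurement returns |00> with probability 1/4.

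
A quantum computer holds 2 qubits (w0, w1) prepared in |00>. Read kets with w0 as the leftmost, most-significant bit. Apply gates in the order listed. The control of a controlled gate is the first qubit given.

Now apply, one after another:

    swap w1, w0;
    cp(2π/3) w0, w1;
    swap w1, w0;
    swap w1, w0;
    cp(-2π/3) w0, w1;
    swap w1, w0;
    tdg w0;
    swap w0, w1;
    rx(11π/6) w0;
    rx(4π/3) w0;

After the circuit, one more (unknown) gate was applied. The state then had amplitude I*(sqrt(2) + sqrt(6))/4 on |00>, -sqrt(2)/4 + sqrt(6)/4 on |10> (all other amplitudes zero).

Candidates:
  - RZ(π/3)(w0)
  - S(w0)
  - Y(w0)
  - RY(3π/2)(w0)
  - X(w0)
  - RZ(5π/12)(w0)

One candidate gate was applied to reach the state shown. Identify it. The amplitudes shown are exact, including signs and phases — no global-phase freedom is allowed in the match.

It was X(w0) that produced the state shown.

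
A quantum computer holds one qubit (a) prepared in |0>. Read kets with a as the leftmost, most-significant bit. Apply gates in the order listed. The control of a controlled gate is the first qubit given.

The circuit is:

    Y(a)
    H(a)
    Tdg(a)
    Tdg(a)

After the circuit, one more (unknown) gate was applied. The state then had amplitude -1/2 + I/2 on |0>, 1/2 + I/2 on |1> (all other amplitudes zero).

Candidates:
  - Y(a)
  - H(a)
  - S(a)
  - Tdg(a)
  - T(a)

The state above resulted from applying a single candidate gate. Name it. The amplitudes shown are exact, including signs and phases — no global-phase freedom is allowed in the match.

The applied gate was H(a).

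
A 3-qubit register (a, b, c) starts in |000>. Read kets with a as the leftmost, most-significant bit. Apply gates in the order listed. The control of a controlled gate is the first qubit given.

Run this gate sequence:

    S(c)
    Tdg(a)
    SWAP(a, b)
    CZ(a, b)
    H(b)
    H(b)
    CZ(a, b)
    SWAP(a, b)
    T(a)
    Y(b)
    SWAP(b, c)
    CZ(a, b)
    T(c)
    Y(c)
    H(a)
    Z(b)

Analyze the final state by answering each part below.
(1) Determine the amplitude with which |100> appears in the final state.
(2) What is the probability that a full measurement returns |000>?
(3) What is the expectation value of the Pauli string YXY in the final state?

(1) |100> carries amplitude sqrt(2)*exp(I*pi/4)/2 in the final state. Key observation: gates 2-9 undo each other exactly, leaving only the rest of the circuit to track.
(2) Outcome |000> occurs with probability 1/2.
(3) The expectation value of YXY is 0.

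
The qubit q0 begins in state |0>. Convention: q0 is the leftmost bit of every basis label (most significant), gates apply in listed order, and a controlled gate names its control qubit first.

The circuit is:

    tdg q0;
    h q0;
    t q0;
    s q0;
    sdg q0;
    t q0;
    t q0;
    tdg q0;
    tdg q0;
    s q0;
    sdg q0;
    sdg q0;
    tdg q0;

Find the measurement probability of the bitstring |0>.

A full measurement returns |0> with probability 1/2. Key observation: gates 4-11 undo each other exactly, leaving only the rest of the circuit to track.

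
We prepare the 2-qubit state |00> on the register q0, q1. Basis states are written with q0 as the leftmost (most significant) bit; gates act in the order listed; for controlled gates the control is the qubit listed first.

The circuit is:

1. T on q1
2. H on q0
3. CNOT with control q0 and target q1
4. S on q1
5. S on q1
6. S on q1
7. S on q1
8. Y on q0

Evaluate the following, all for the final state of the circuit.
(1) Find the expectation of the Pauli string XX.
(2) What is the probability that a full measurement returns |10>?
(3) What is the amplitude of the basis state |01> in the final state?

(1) The expectation value of XX is -1.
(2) Outcome |10> occurs with probability 1/2.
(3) The amplitude on |01> is -sqrt(2)*I/2.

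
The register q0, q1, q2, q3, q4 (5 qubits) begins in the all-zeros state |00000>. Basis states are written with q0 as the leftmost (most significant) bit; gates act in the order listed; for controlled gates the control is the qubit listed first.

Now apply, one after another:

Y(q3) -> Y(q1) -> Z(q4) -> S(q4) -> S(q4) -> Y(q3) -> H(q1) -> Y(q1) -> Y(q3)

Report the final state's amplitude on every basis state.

The final amplitudes are -sqrt(2)*I/2 on |00010>, -sqrt(2)*I/2 on |01010>, and 0 on every other basis state.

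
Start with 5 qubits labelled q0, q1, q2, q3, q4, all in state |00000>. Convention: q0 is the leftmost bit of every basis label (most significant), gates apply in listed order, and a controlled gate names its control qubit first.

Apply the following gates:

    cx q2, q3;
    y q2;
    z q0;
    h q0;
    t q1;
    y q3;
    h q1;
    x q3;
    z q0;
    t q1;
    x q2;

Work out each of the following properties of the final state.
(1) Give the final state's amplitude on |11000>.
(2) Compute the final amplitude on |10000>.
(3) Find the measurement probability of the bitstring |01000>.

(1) The final state's coefficient on |11000> equals exp(I*pi/4)/2.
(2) The amplitude on |10000> is 1/2.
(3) The probability of measuring |01000> is 1/4.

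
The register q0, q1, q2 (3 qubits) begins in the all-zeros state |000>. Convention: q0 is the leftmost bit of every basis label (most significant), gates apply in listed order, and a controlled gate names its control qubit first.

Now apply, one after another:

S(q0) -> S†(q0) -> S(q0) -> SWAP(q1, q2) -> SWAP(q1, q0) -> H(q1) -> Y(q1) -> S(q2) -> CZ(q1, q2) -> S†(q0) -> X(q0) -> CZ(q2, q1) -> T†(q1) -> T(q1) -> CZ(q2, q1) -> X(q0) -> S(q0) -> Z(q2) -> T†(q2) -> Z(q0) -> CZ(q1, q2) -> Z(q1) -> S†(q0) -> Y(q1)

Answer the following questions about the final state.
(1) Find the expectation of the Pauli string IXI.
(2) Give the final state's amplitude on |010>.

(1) In the final state, IXI has expectation -1.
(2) The final state's coefficient on |010> equals sqrt(2)/2.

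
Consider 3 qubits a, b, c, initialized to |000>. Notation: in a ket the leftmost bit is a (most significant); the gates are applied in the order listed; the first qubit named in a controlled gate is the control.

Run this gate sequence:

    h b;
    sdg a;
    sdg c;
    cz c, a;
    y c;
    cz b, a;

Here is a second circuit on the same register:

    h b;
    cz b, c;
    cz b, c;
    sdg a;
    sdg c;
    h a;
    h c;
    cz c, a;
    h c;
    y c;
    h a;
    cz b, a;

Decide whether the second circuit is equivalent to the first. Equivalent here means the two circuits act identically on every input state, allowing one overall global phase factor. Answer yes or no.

No, they are not equivalent — no single phase factor reconciles the two unitaries.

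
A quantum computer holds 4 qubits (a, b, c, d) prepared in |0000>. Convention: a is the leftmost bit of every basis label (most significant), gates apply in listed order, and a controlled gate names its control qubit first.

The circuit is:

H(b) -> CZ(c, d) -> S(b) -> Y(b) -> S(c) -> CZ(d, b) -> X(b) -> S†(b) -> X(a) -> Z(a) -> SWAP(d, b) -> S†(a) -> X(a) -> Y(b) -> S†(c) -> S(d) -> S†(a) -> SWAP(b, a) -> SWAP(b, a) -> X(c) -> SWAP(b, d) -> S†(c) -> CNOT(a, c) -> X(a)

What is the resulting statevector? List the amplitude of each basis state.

The final amplitudes are -sqrt(2)/2 on |1011>, sqrt(2)*I/2 on |1111>, and 0 on every other basis state.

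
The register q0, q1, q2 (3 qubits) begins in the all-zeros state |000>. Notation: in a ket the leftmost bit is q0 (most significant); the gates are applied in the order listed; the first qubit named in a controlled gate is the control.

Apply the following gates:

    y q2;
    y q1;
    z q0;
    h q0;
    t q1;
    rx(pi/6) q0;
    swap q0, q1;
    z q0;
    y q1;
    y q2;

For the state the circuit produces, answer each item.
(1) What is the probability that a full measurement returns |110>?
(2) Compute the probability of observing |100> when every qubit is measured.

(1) A full measurement returns |110> with probability 1/2.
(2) The probability of measuring |100> is 1/2.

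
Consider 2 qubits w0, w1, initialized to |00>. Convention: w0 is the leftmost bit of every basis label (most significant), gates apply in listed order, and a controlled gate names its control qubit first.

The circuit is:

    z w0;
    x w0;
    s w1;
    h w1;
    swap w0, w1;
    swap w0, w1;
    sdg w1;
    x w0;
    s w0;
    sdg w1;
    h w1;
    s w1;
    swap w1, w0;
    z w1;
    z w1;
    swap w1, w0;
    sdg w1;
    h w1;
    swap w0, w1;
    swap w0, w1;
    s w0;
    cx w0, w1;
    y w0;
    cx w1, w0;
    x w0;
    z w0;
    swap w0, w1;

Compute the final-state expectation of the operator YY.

The expectation value of YY is -1. Key observation: gates 11-18 undo each other exactly, leaving only the rest of the circuit to track.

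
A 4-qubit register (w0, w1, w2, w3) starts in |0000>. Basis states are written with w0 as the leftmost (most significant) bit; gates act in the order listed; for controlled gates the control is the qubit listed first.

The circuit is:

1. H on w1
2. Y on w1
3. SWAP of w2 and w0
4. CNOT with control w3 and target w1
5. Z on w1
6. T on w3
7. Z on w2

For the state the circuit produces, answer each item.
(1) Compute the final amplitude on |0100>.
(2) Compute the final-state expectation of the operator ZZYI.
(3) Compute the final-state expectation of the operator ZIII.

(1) The final state's coefficient on |0100> equals -sqrt(2)*I/2.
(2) The expectation value of ZZYI is 0.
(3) In the final state, ZIII has expectation 1.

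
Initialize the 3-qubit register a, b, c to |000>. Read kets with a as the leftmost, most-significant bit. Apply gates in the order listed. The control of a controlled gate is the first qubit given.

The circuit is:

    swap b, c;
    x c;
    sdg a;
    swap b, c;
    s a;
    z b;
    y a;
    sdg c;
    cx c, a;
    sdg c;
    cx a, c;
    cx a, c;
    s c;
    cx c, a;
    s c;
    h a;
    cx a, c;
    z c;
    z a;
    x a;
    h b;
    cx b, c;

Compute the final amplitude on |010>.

The amplitude on |010> is -I/2.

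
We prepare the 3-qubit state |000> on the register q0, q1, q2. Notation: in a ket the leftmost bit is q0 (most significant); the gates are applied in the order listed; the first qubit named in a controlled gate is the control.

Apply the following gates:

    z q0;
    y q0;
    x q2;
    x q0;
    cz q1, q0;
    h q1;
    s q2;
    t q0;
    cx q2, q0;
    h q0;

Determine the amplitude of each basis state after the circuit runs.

The final amplitudes are 0 on |000>, -1/2 on |001>, 0 on |010>, -1/2 on |011>, 0 on |100>, 1/2 on |101>, 0 on |110>, 1/2 on |111>.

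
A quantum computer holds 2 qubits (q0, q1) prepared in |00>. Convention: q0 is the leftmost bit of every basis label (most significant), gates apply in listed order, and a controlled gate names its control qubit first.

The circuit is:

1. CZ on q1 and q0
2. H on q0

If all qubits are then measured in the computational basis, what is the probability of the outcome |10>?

The probability of measuring |10> is 1/2.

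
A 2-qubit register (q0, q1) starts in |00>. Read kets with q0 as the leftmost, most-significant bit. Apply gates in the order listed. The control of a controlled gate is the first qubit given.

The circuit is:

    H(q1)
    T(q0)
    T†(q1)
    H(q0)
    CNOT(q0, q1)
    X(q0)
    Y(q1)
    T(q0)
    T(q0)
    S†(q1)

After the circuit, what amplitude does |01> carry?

The amplitude on |01> is -exp(3*I*pi/4)/2.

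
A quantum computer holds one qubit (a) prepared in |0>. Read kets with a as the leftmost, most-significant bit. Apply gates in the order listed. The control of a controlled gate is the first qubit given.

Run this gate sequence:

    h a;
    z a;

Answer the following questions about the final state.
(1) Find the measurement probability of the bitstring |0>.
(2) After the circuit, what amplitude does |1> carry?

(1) Outcome |0> occurs with probability 1/2.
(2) The final state's coefficient on |1> equals -sqrt(2)/2.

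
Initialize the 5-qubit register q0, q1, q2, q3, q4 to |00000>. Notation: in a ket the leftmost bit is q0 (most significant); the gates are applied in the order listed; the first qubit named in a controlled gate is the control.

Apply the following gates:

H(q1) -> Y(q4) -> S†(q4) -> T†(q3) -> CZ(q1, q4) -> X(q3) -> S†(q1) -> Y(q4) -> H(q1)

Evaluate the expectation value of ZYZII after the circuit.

The expectation value of ZYZII is -1.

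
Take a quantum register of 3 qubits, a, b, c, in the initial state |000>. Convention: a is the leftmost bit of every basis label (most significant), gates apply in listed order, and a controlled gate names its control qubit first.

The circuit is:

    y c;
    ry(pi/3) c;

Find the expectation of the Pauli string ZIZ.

The observable ZIZ averages to -1/2.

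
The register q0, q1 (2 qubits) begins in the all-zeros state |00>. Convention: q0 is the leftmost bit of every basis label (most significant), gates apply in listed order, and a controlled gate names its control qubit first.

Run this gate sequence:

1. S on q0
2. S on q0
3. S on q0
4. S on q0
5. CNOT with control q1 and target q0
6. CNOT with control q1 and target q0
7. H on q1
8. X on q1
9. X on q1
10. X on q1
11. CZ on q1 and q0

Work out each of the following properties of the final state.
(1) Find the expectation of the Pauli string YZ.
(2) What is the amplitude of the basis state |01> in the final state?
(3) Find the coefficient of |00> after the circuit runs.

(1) The expectation value of YZ is 0. Key observation: the block from step 1 through step 4 cancels to the identity and can be dropped.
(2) |01> carries amplitude sqrt(2)/2 in the final state.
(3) The final state's coefficient on |00> equals sqrt(2)/2.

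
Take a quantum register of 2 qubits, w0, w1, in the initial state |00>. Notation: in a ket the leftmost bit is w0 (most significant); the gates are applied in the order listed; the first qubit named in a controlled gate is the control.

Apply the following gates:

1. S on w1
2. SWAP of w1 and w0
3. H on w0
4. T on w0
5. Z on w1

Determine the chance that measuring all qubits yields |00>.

A full measurement returns |00> with probability 1/2.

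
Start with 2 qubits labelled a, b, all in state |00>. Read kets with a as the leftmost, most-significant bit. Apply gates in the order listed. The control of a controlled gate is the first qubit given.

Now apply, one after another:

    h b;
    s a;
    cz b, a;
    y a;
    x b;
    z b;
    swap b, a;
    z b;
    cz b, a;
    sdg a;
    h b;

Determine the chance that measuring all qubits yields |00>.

The probability of measuring |00> is 1/4.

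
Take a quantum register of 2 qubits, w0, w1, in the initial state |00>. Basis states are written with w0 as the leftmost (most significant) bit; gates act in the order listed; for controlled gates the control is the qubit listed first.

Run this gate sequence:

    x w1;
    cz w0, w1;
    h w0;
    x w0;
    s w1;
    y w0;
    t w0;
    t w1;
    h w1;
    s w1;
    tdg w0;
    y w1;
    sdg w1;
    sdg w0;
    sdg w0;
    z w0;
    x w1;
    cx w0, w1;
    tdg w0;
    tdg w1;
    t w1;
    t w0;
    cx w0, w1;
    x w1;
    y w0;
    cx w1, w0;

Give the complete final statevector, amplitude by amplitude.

The final amplitudes are -exp(3*I*pi/4)/2 on |00>, exp(3*I*pi/4)/2 on |01>, -exp(3*I*pi/4)/2 on |10>, exp(3*I*pi/4)/2 on |11>. Key observation: steps 17-24 multiply out to the identity, so the circuit reduces to the remaining gates.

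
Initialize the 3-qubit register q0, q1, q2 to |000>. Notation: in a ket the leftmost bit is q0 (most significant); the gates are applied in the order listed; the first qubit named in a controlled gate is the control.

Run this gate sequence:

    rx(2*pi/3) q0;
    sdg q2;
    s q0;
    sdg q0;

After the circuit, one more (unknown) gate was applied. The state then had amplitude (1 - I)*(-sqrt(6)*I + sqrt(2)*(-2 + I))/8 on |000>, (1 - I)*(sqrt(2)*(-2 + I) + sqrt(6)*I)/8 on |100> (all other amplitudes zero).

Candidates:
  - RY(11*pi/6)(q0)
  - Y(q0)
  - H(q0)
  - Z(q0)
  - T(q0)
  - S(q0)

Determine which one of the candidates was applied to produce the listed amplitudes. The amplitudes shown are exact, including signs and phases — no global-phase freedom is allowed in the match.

The applied gate was RY(11*pi/6)(q0).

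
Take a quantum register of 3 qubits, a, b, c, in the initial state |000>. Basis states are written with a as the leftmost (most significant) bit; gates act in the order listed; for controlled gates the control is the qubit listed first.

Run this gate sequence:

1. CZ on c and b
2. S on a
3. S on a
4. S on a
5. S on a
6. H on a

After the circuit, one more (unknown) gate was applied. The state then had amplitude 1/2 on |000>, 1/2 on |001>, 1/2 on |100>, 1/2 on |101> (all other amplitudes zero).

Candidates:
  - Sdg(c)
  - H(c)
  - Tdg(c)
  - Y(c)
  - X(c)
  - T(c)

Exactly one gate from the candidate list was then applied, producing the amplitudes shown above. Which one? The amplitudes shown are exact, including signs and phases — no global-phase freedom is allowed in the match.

The unique candidate consistent with the amplitudes is H(c).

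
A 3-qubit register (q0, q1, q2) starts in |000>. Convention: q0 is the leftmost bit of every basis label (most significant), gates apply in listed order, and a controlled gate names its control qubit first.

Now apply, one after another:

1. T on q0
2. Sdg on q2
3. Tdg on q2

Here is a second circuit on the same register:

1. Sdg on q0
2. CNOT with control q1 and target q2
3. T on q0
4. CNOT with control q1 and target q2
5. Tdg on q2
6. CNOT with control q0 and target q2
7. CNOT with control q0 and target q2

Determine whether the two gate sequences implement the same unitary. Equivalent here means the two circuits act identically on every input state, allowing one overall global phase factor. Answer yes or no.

No, they are not equivalent — no single phase factor reconciles the two unitaries.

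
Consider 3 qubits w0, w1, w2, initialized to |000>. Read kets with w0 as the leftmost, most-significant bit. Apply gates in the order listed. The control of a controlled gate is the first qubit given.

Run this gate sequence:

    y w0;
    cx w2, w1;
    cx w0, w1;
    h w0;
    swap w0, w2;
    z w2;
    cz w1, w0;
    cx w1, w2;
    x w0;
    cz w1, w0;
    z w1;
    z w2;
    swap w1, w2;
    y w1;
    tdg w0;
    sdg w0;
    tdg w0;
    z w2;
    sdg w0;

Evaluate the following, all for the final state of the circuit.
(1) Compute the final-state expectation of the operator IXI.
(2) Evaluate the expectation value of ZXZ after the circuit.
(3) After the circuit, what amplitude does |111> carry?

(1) In the final state, IXI has expectation 1.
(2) The observable ZXZ averages to 1.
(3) |111> carries amplitude sqrt(2)*I/2 in the final state.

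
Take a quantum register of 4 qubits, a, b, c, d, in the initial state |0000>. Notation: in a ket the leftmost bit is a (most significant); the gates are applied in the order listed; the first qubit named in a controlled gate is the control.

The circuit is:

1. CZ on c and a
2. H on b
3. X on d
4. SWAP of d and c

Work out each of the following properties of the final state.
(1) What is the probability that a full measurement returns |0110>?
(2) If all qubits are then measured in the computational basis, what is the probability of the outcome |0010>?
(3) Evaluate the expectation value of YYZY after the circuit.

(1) The probability of measuring |0110> is 1/2.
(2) A full measurement returns |0010> with probability 1/2.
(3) The expectation value of YYZY is 0.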